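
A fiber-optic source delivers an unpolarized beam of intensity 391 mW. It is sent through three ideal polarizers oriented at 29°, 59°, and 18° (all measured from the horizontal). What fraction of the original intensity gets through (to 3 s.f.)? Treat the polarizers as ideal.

I/I₀ ≈ 0.214

Unpolarized light through the first polarizer → I₁ = 391 mW/2 = 195.5 mW, polarized at 29°.
I₂ = I₁ · cos²(30°) = 195.5 · 0.75 = 146.6 mW.
I₃ = I₂ · cos²(41°) = 146.6 · 0.5696 = 83.52 mW.
Transmitted fraction = 0.2136.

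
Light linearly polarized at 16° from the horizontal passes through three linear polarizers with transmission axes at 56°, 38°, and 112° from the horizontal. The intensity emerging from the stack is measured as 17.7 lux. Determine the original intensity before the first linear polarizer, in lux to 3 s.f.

I₀ ≈ 439 lux

I₁ = I₀ cos²(56° − 16°) = I₀ cos²(40°) = 0.5868 I₀.
I₂ = I₁ cos²(38° − 56°) = 0.5868 I₀ · cos²(18°) = 0.5308 I₀.
I₃ = I₂ cos²(112° − 38°) = 0.5308 I₀ · cos²(74°) = 0.04033 I₀.
So 17.7 lux = 0.04033 I₀, giving I₀ = 17.7/0.04033 = 438.9 lux.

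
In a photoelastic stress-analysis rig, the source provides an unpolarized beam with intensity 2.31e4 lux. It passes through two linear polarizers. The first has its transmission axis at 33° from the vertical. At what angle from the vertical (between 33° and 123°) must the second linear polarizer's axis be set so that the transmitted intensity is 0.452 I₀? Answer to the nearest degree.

θ ≈ 51°

Unpolarized light through the first polarizer → I₁ = ½ I₀, now polarized at 33°.
Need I₂/I₀ = 0.452, so cos²(θ − 33°) = 0.452 / 0.5 = 0.904.
θ − 33° = arccos(√0.904) = 18.0°, giving θ ≈ 33 + 18.0 = 51.0°.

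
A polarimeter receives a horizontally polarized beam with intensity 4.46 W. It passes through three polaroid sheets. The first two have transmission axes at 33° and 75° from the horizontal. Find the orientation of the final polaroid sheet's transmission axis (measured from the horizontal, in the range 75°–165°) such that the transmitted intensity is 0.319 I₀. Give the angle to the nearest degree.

I₁ = I₀ cos²(33° − 0°) = I₀ cos²(33°) = 0.7034 I₀.
I₂ = I₁ cos²(75° − 33°) = 0.7034 I₀ · cos²(42°) = 0.3884 I₀.
Need I₃/I₀ = 0.319, so cos²(θ − 75°) = 0.319 / 0.3884 = 0.8212.
θ − 75° = arccos(√0.8212) = 25.0°, giving θ ≈ 75 + 25.0 = 100.0°.

θ ≈ 100°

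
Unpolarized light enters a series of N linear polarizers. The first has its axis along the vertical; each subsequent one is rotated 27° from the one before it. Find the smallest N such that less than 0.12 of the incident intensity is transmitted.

First polarizer halves the unpolarized light: factor 1/2.
Each further stage multiplies by cos²(27°) = 0.7939.
After N polarizers: T = 0.5·0.7939^(N−1). Require T < 0.12 ⇒ N−1 > ln(0.12/0.5)/ln(0.7939) = 6.18, so N−1 ≥ 7 and N = 8.
Check: N=8 gives T = 0.09938 < 0.12; N=7 gives T = 0.1252.

N = 8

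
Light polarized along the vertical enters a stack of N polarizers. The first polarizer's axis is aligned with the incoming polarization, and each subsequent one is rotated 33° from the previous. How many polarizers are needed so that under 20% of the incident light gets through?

First polarizer is aligned with the polarization: full transmission.
Each further stage multiplies by cos²(33°) = 0.7034.
After N polarizers: T = 0.7034^(N−1). Require T < 0.20 ⇒ N−1 > ln(0.20)/ln(0.7034) = 4.57, so N−1 ≥ 5 and N = 6.
Check: N=6 gives T = 0.1722 < 0.20; N=5 gives T = 0.2448.

N = 6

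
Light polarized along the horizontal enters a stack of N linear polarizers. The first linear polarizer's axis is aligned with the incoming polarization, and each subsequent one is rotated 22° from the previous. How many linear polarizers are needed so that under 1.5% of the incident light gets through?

First polarizer is aligned with the polarization: full transmission.
Each further stage multiplies by cos²(22°) = 0.8597.
After N polarizers: T = 0.8597^(N−1). Require T < 0.015 ⇒ N−1 > ln(0.015)/ln(0.8597) = 27.77, so N−1 ≥ 28 and N = 29.
Check: N=29 gives T = 0.0145 < 0.015; N=28 gives T = 0.01686.

N = 29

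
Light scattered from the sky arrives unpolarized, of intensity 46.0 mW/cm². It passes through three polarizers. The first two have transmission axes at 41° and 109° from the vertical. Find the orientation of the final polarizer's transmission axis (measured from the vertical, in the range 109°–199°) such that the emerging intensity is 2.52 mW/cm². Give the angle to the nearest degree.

Unpolarized light through the first polarizer → I₁ = ½ I₀, now polarized at 41°.
I₂ = I₁ cos²(109° − 41°) = 0.5 I₀ · cos²(68°) = 0.07017 I₀.
Target fraction: 2.52 / 46.0 mW/cm² = 0.05478 of I₀.
Need I₃/I₀ = 0.05478, so cos²(θ − 109°) = 0.05478 / 0.07017 = 0.7808.
θ − 109° = arccos(√0.7808) = 27.9°, giving θ ≈ 109 + 27.9 = 136.9°.

θ ≈ 137°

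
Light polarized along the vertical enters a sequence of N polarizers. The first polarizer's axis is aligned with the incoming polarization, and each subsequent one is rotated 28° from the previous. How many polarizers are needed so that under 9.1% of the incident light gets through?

First polarizer is aligned with the polarization: full transmission.
Each further stage multiplies by cos²(28°) = 0.7796.
After N polarizers: T = 0.7796^(N−1). Require T < 0.091 ⇒ N−1 > ln(0.091)/ln(0.7796) = 9.63, so N−1 ≥ 10 and N = 11.
Check: N=11 gives T = 0.08293 < 0.091; N=10 gives T = 0.1064.

N = 11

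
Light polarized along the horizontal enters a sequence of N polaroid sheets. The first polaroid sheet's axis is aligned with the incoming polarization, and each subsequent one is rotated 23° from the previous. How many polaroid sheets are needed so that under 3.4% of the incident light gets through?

N = 22

First polarizer is aligned with the polarization: full transmission.
Each further stage multiplies by cos²(23°) = 0.8473.
After N polarizers: T = 0.8473^(N−1). Require T < 0.034 ⇒ N−1 > ln(0.034)/ln(0.8473) = 20.41, so N−1 ≥ 21 and N = 22.
Check: N=22 gives T = 0.03084 < 0.034; N=21 gives T = 0.0364.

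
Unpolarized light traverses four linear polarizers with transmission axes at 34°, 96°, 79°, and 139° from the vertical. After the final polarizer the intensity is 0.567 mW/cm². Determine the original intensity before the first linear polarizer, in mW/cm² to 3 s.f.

Unpolarized light through the first polarizer → I₁ = ½ I₀, now polarized at 34°.
I₂ = I₁ cos²(96° − 34°) = 0.5 I₀ · cos²(62°) = 0.1102 I₀.
I₃ = I₂ cos²(79° − 96°) = 0.1102 I₀ · cos²(17°) = 0.1008 I₀.
I₄ = I₃ cos²(139° − 79°) = 0.1008 I₀ · cos²(60°) = 0.0252 I₀.
So 0.567 mW/cm² = 0.0252 I₀, giving I₀ = 0.567/0.0252 = 22.5 mW/cm².

I₀ ≈ 22.5 mW/cm²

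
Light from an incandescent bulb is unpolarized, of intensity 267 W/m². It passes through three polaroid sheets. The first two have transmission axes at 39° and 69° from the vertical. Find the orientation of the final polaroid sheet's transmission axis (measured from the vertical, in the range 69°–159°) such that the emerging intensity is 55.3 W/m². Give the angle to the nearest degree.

θ ≈ 111°

Unpolarized light through the first polarizer → I₁ = ½ I₀, now polarized at 39°.
I₂ = I₁ cos²(69° − 39°) = 0.5 I₀ · cos²(30°) = 0.375 I₀.
Target fraction: 55.3 / 267 W/m² = 0.2071 of I₀.
Need I₃/I₀ = 0.2071, so cos²(θ − 69°) = 0.2071 / 0.375 = 0.5523.
θ − 69° = arccos(√0.5523) = 42.0°, giving θ ≈ 69 + 42.0 = 111.0°.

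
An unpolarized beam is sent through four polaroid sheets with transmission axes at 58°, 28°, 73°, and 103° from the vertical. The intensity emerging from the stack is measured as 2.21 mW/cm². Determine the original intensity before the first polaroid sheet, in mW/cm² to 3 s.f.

I₀ ≈ 15.7 mW/cm²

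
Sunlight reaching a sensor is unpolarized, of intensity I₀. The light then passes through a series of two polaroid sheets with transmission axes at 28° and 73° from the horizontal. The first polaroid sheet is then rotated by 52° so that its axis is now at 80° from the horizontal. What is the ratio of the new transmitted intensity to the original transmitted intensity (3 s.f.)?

I_new/I_old ≈ 1.97

Before rotation:
Unpolarized light through the first polarizer → I₁ = ½ I₀, now polarized at 28°.
I₂ = I₁ cos²(73° − 28°) = 0.5 I₀ · cos²(45°) = 0.25 I₀.
After rotation:
Unpolarized light through the first polarizer → I₁ = ½ I₀, now polarized at 80°.
I₂ = I₁ cos²(73° − 80°) = 0.5 I₀ · cos²(7°) = 0.4926 I₀.
Ratio = 0.4926 / 0.25 = 1.97.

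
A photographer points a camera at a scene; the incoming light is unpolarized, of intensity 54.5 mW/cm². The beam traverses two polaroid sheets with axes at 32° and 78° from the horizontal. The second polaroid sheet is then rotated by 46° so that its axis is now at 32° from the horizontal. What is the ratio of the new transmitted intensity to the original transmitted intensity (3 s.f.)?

I_new/I_old ≈ 2.07

Before rotation:
Unpolarized light through the first polarizer → I₁ = ½ I₀, now polarized at 32°.
I₂ = I₁ cos²(78° − 32°) = 0.5 I₀ · cos²(46°) = 0.2413 I₀.
After rotation:
Unpolarized light through the first polarizer → I₁ = ½ I₀, now polarized at 32°.
I₂ = I₁ cos²(32° − 32°) = 0.5 I₀ · cos²(0°) = 0.5 I₀.
Ratio = 0.5 / 0.2413 = 2.072.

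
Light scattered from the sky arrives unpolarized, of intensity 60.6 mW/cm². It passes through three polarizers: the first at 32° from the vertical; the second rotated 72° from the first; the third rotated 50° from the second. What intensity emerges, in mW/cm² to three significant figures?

Unpolarized light through the first polarizer → I₁ = 60.6 mW/cm²/2 = 30.3 mW/cm², polarized at 32°.
I₂ = I₁ · cos²(72°) = 30.3 · 0.09549 = 2.893 mW/cm².
I₃ = I₂ · cos²(50°) = 2.893 · 0.4132 = 1.195 mW/cm².

I ≈ 1.20 mW/cm²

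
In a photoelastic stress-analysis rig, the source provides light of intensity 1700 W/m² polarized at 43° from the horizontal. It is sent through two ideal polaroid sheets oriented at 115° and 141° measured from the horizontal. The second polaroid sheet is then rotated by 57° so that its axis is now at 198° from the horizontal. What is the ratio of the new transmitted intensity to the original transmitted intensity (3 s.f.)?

Before rotation:
By Malus's law, I₁ = I₀ cos²(115° − 43°) = I₀ cos²(72°) = 0.09549 I₀.
I₂ = I₁ cos²(141° − 115°) = 0.09549 I₀ · cos²(26°) = 0.07714 I₀.
After rotation:
I₁ = I₀ cos²(115° − 43°) = I₀ cos²(72°) = 0.09549 I₀.
I₂ = I₁ cos²(198° − 115°) = 0.09549 I₀ · cos²(83°) = 0.001418 I₀.
Ratio = 0.001418 / 0.07714 = 0.01839.

I_new/I_old ≈ 0.0184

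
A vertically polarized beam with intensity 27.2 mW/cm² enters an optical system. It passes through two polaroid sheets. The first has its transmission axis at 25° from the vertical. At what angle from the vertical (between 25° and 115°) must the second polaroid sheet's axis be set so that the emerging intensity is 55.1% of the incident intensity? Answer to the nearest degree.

θ ≈ 60°

I₁ = I₀ cos²(25° − 0°) = I₀ cos²(25°) = 0.8214 I₀.
Need I₂/I₀ = 0.551, so cos²(θ − 25°) = 0.551 / 0.8214 = 0.6708.
θ − 25° = arccos(√0.6708) = 35.0°, giving θ ≈ 25 + 35.0 = 60.0°.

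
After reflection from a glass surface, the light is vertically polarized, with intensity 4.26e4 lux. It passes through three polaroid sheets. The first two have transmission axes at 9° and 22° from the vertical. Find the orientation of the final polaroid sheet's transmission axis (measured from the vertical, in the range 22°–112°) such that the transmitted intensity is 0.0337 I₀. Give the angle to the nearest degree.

θ ≈ 101°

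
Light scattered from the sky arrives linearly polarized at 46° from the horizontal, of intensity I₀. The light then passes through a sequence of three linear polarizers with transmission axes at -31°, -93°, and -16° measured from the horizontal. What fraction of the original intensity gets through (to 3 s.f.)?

≈ 0.000564 I₀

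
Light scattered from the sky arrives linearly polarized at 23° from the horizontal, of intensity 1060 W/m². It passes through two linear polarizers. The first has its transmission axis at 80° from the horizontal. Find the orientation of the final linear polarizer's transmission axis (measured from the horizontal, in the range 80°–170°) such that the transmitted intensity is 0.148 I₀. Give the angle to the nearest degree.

I₁ = I₀ cos²(80° − 23°) = I₀ cos²(57°) = 0.2966 I₀.
Need I₂/I₀ = 0.148, so cos²(θ − 80°) = 0.148 / 0.2966 = 0.4989.
θ − 80° = arccos(√0.4989) = 45.1°, giving θ ≈ 80 + 45.1 = 125.1°.

θ ≈ 125°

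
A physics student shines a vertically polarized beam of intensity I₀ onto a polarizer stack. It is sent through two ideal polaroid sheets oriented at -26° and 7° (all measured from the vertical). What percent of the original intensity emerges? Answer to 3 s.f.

By Malus's law, I₁ = I₀ cos²(-26° − 0°) = I₀ cos²(26°) = 0.8078 I₀.
I₂ = I₁ cos²(7° + 26°) = 0.8078 I₀ · cos²(33°) = 0.5682 I₀.
That is 56.82% of the incident intensity.

≈ 56.8%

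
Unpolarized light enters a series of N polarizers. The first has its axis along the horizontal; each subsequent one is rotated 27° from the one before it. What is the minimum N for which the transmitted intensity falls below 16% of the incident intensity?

First polarizer halves the unpolarized light: factor 1/2.
Each further stage multiplies by cos²(27°) = 0.7939.
After N polarizers: T = 0.5·0.7939^(N−1). Require T < 0.16 ⇒ N−1 > ln(0.16/0.5)/ln(0.7939) = 4.94, so N−1 ≥ 5 and N = 6.
Check: N=6 gives T = 0.1577 < 0.16; N=5 gives T = 0.1986.

N = 6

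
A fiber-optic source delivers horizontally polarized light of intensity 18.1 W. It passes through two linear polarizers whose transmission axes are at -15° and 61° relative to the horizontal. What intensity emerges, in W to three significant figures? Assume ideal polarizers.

I ≈ 0.988 W

I₁ = 18.1 W · cos²(15°) = 16.89 W.
I₂ = I₁ · cos²(76°) = 16.89 · 0.05853 = 0.9884 W.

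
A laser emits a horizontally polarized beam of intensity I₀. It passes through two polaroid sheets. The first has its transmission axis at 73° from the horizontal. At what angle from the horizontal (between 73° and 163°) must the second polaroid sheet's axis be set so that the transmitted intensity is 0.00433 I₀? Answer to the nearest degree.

By Malus's law, I₁ = I₀ cos²(73° − 0°) = I₀ cos²(73°) = 0.08548 I₀.
Need I₂/I₀ = 0.00433, so cos²(θ − 73°) = 0.00433 / 0.08548 = 0.05065.
θ − 73° = arccos(√0.05065) = 77.0°, giving θ ≈ 73 + 77.0 = 150.0°.

θ ≈ 150°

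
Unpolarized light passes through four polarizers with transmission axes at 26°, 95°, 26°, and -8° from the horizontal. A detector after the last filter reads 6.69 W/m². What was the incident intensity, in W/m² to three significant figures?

I₀ ≈ 1180 W/m²

Unpolarized light through the first polarizer → I₁ = ½ I₀, now polarized at 26°.
I₂ = I₁ cos²(95° − 26°) = 0.5 I₀ · cos²(69°) = 0.06421 I₀.
I₃ = I₂ cos²(26° − 95°) = 0.06421 I₀ · cos²(69°) = 0.008247 I₀.
I₄ = I₃ cos²(-8° − 26°) = 0.008247 I₀ · cos²(34°) = 0.005668 I₀.
So 6.69 W/m² = 0.005668 I₀, giving I₀ = 6.69/0.005668 = 1180 W/m².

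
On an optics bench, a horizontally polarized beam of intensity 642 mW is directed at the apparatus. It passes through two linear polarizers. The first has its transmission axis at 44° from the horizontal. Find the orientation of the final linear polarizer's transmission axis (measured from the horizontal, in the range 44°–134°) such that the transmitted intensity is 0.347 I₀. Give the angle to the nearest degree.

I₁ = I₀ cos²(44° − 0°) = I₀ cos²(44°) = 0.5174 I₀.
Need I₂/I₀ = 0.347, so cos²(θ − 44°) = 0.347 / 0.5174 = 0.6706.
θ − 44° = arccos(√0.6706) = 35.0°, giving θ ≈ 44 + 35.0 = 79.0°.

θ ≈ 79°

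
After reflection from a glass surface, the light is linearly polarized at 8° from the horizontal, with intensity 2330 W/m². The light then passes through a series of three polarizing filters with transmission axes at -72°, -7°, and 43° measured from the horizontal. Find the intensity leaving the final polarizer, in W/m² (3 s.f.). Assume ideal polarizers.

I ≈ 5.18 W/m²

I₁ = 2330 W/m² · cos²(80°) = 70.26 W/m².
I₂ = I₁ · cos²(65°) = 70.26 · 0.1786 = 12.55 W/m².
I₃ = I₂ · cos²(50°) = 12.55 · 0.4132 = 5.185 W/m².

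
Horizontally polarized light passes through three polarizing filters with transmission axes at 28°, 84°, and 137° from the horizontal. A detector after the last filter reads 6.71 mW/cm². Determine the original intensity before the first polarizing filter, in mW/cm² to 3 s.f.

I₀ ≈ 76.0 mW/cm²

By Malus's law, I₁ = I₀ cos²(28° − 0°) = I₀ cos²(28°) = 0.7796 I₀.
I₂ = I₁ cos²(84° − 28°) = 0.7796 I₀ · cos²(56°) = 0.2438 I₀.
I₃ = I₂ cos²(137° − 84°) = 0.2438 I₀ · cos²(53°) = 0.08829 I₀.
So 6.71 mW/cm² = 0.08829 I₀, giving I₀ = 6.71/0.08829 = 76 mW/cm².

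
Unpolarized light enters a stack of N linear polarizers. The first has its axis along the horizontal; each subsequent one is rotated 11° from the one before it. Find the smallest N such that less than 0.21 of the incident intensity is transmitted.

N = 25

First polarizer halves the unpolarized light: factor 1/2.
Each further stage multiplies by cos²(11°) = 0.9636.
After N polarizers: T = 0.5·0.9636^(N−1). Require T < 0.21 ⇒ N−1 > ln(0.21/0.5)/ln(0.9636) = 23.39, so N−1 ≥ 24 and N = 25.
Check: N=25 gives T = 0.2053 < 0.21; N=24 gives T = 0.2131.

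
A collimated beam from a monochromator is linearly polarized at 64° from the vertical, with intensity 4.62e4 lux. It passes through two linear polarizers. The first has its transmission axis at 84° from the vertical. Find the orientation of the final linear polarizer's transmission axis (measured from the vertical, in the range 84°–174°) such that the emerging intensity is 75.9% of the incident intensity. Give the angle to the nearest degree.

By Malus's law, I₁ = I₀ cos²(84° − 64°) = I₀ cos²(20°) = 0.883 I₀.
Need I₂/I₀ = 0.759, so cos²(θ − 84°) = 0.759 / 0.883 = 0.8595.
θ − 84° = arccos(√0.8595) = 22.0°, giving θ ≈ 84 + 22.0 = 106.0°.

θ ≈ 106°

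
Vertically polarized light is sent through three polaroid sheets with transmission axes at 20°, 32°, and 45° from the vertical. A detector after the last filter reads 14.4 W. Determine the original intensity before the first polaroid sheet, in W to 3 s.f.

I₀ ≈ 18.0 W

By Malus's law, I₁ = I₀ cos²(20° − 0°) = I₀ cos²(20°) = 0.883 I₀.
I₂ = I₁ cos²(32° − 20°) = 0.883 I₀ · cos²(12°) = 0.8449 I₀.
I₃ = I₂ cos²(45° − 32°) = 0.8449 I₀ · cos²(13°) = 0.8021 I₀.
So 14.4 W = 0.8021 I₀, giving I₀ = 14.4/0.8021 = 17.95 W.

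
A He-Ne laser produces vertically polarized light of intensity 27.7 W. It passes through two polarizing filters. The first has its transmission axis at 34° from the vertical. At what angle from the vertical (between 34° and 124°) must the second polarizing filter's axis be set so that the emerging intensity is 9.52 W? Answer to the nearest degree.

θ ≈ 79°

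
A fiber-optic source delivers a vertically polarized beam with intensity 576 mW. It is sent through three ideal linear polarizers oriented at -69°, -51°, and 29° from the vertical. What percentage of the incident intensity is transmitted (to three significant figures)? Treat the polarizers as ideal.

I₁ = 576 mW · cos²(69°) = 73.97 mW.
I₂ = I₁ · cos²(18°) = 73.97 · 0.9045 = 66.91 mW.
I₃ = I₂ · cos²(80°) = 66.91 · 0.03015 = 2.018 mW.
That is 0.3503% of the incident intensity.

≈ 0.350%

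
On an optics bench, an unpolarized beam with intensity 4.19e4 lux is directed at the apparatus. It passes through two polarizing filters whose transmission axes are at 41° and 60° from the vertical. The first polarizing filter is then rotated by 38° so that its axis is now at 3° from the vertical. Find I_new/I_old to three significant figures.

Before rotation:
Unpolarized light through the first polarizer → I₁ = ½ I₀, now polarized at 41°.
I₂ = I₁ cos²(60° − 41°) = 0.5 I₀ · cos²(19°) = 0.447 I₀.
After rotation:
Unpolarized light through the first polarizer → I₁ = ½ I₀, now polarized at 3°.
I₂ = I₁ cos²(60° − 3°) = 0.5 I₀ · cos²(57°) = 0.1483 I₀.
Ratio = 0.1483 / 0.447 = 0.3318.

I_new/I_old ≈ 0.332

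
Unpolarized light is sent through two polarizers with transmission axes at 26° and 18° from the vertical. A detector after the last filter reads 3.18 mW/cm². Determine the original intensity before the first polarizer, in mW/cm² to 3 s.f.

Unpolarized light through the first polarizer → I₁ = ½ I₀, now polarized at 26°.
I₂ = I₁ cos²(18° − 26°) = 0.5 I₀ · cos²(8°) = 0.4903 I₀.
So 3.18 mW/cm² = 0.4903 I₀, giving I₀ = 3.18/0.4903 = 6.486 mW/cm².

I₀ ≈ 6.49 mW/cm²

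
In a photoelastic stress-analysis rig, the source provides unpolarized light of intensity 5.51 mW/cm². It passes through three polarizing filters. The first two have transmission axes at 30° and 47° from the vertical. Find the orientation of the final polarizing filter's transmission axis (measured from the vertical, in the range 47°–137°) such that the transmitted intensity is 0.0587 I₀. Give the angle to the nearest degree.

θ ≈ 116°

Unpolarized light through the first polarizer → I₁ = ½ I₀, now polarized at 30°.
I₂ = I₁ cos²(47° − 30°) = 0.5 I₀ · cos²(17°) = 0.4573 I₀.
Need I₃/I₀ = 0.0587, so cos²(θ − 47°) = 0.0587 / 0.4573 = 0.1284.
θ − 47° = arccos(√0.1284) = 69.0°, giving θ ≈ 47 + 69.0 = 116.0°.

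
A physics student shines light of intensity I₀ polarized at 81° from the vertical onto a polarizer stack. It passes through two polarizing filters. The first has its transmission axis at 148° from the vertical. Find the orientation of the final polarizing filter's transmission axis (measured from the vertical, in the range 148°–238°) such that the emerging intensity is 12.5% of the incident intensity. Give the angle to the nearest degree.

θ ≈ 173°

By Malus's law, I₁ = I₀ cos²(148° − 81°) = I₀ cos²(67°) = 0.1527 I₀.
Need I₂/I₀ = 0.125, so cos²(θ − 148°) = 0.125 / 0.1527 = 0.8188.
θ − 148° = arccos(√0.8188) = 25.2°, giving θ ≈ 148 + 25.2 = 173.2°.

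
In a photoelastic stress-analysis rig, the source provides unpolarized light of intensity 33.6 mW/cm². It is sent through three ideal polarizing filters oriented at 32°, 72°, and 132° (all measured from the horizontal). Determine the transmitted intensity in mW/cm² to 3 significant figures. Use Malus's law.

I ≈ 2.46 mW/cm²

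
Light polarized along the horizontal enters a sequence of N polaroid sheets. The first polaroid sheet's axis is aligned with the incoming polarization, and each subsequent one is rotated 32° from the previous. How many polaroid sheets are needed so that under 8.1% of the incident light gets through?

First polarizer is aligned with the polarization: full transmission.
Each further stage multiplies by cos²(32°) = 0.7192.
After N polarizers: T = 0.7192^(N−1). Require T < 0.081 ⇒ N−1 > ln(0.081)/ln(0.7192) = 7.62, so N−1 ≥ 8 and N = 9.
Check: N=9 gives T = 0.07157 < 0.081; N=8 gives T = 0.09951.

N = 9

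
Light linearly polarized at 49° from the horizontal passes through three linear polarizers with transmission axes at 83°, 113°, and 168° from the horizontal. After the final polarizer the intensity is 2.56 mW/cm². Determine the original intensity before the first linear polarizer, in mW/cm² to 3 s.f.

By Malus's law, I₁ = I₀ cos²(83° − 49°) = I₀ cos²(34°) = 0.6873 I₀.
I₂ = I₁ cos²(113° − 83°) = 0.6873 I₀ · cos²(30°) = 0.5155 I₀.
I₃ = I₂ cos²(168° − 113°) = 0.5155 I₀ · cos²(55°) = 0.1696 I₀.
So 2.56 mW/cm² = 0.1696 I₀, giving I₀ = 2.56/0.1696 = 15.1 mW/cm².

I₀ ≈ 15.1 mW/cm²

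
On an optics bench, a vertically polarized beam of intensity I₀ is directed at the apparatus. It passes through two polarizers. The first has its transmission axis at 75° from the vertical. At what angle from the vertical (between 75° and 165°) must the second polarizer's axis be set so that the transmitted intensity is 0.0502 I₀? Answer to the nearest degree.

θ ≈ 105°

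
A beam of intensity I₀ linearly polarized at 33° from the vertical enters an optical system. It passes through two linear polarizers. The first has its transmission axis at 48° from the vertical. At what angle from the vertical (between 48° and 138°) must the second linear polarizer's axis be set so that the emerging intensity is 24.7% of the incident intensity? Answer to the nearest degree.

I₁ = I₀ cos²(48° − 33°) = I₀ cos²(15°) = 0.933 I₀.
Need I₂/I₀ = 0.247, so cos²(θ − 48°) = 0.247 / 0.933 = 0.2647.
θ − 48° = arccos(√0.2647) = 59.0°, giving θ ≈ 48 + 59.0 = 107.0°.

θ ≈ 107°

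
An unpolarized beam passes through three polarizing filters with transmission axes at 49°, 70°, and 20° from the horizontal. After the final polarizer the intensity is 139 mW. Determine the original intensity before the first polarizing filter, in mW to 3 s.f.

I₀ ≈ 772 mW

Unpolarized light through the first polarizer → I₁ = ½ I₀, now polarized at 49°.
I₂ = I₁ cos²(70° − 49°) = 0.5 I₀ · cos²(21°) = 0.4358 I₀.
I₃ = I₂ cos²(20° − 70°) = 0.4358 I₀ · cos²(50°) = 0.1801 I₀.
So 139 mW = 0.1801 I₀, giving I₀ = 139/0.1801 = 772 mW.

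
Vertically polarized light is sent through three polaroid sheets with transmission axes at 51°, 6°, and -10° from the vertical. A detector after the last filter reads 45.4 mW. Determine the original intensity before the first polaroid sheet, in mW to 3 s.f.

I₀ ≈ 248 mW

I₁ = I₀ cos²(51° − 0°) = I₀ cos²(51°) = 0.396 I₀.
I₂ = I₁ cos²(6° − 51°) = 0.396 I₀ · cos²(45°) = 0.198 I₀.
I₃ = I₂ cos²(-10° − 6°) = 0.198 I₀ · cos²(16°) = 0.183 I₀.
So 45.4 mW = 0.183 I₀, giving I₀ = 45.4/0.183 = 248.1 mW.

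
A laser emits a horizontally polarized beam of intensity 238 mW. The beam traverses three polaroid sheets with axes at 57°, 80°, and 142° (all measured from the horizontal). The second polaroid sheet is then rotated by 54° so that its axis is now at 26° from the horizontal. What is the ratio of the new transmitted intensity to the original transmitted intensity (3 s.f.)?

I_new/I_old ≈ 0.756

Before rotation:
By Malus's law, I₁ = I₀ cos²(57° − 0°) = I₀ cos²(57°) = 0.2966 I₀.
I₂ = I₁ cos²(80° − 57°) = 0.2966 I₀ · cos²(23°) = 0.2513 I₀.
I₃ = I₂ cos²(142° − 80°) = 0.2513 I₀ · cos²(62°) = 0.0554 I₀.
After rotation:
I₁ = I₀ cos²(57° − 0°) = I₀ cos²(57°) = 0.2966 I₀.
I₂ = I₁ cos²(26° − 57°) = 0.2966 I₀ · cos²(31°) = 0.2179 I₀.
Angle between axes 2 and 3: 64°. I₃ = 0.2179 I₀ · cos²(64°) = 0.04188 I₀.
Ratio = 0.04188 / 0.0554 = 0.756.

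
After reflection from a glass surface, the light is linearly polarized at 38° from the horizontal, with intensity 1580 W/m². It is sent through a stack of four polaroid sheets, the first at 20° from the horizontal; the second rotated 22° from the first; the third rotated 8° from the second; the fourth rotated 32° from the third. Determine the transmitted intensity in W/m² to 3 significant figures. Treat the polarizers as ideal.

I ≈ 866 W/m²

By Malus's law, I₁ = 1580 W/m² · cos²(18°) = 1429 W/m².
I₂ = I₁ · cos²(22°) = 1429 · 0.8597 = 1229 W/m².
I₃ = I₂ · cos²(8°) = 1229 · 0.9806 = 1205 W/m².
I₄ = I₃ · cos²(32°) = 1205 · 0.7192 = 866.5 W/m².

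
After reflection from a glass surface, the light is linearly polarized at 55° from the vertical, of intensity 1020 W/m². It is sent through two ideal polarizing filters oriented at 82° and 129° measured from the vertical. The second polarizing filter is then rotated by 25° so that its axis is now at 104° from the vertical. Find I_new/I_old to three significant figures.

I_new/I_old ≈ 1.85

Before rotation:
I₁ = I₀ cos²(82° − 55°) = I₀ cos²(27°) = 0.7939 I₀.
I₂ = I₁ cos²(129° − 82°) = 0.7939 I₀ · cos²(47°) = 0.3693 I₀.
After rotation:
I₁ = I₀ cos²(82° − 55°) = I₀ cos²(27°) = 0.7939 I₀.
I₂ = I₁ cos²(104° − 82°) = 0.7939 I₀ · cos²(22°) = 0.6825 I₀.
Ratio = 0.6825 / 0.3693 = 1.848.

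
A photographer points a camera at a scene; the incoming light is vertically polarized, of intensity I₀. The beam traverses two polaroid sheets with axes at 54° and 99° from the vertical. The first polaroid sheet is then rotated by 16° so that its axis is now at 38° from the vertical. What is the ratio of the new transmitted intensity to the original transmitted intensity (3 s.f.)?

Before rotation:
By Malus's law, I₁ = I₀ cos²(54° − 0°) = I₀ cos²(54°) = 0.3455 I₀.
I₂ = I₁ cos²(99° − 54°) = 0.3455 I₀ · cos²(45°) = 0.1727 I₀.
After rotation:
I₁ = I₀ cos²(38° − 0°) = I₀ cos²(38°) = 0.621 I₀.
I₂ = I₁ cos²(99° − 38°) = 0.621 I₀ · cos²(61°) = 0.146 I₀.
Ratio = 0.146 / 0.1727 = 0.8449.

I_new/I_old ≈ 0.845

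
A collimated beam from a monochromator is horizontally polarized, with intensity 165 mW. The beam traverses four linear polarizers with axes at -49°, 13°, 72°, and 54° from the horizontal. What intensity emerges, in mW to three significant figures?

I ≈ 3.76 mW

I₁ = 165 mW · cos²(49°) = 71.02 mW.
I₂ = I₁ · cos²(62°) = 71.02 · 0.2204 = 15.65 mW.
I₃ = I₂ · cos²(59°) = 15.65 · 0.2653 = 4.152 mW.
I₄ = I₃ · cos²(18°) = 4.152 · 0.9045 = 3.756 mW.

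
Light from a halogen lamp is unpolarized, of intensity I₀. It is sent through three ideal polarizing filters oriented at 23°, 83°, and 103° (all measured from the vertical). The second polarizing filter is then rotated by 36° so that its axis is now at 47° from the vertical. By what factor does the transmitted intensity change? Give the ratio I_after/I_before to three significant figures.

I_new/I_old ≈ 1.18

Before rotation:
Unpolarized light through the first polarizer → I₁ = ½ I₀, now polarized at 23°.
I₂ = I₁ cos²(83° − 23°) = 0.5 I₀ · cos²(60°) = 0.125 I₀.
I₃ = I₂ cos²(103° − 83°) = 0.125 I₀ · cos²(20°) = 0.1104 I₀.
After rotation:
Unpolarized light through the first polarizer → I₁ = ½ I₀, now polarized at 23°.
I₂ = I₁ cos²(47° − 23°) = 0.5 I₀ · cos²(24°) = 0.4173 I₀.
I₃ = I₂ cos²(103° − 47°) = 0.4173 I₀ · cos²(56°) = 0.1305 I₀.
Ratio = 0.1305 / 0.1104 = 1.182.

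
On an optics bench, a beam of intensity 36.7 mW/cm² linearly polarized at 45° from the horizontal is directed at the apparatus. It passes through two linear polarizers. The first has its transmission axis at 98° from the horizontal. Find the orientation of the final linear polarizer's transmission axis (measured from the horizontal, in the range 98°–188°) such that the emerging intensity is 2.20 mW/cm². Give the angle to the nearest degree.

θ ≈ 164°

By Malus's law, I₁ = I₀ cos²(98° − 45°) = I₀ cos²(53°) = 0.3622 I₀.
Target fraction: 2.20 / 36.7 mW/cm² = 0.05995 of I₀.
Need I₂/I₀ = 0.05995, so cos²(θ − 98°) = 0.05995 / 0.3622 = 0.1655.
θ − 98° = arccos(√0.1655) = 66.0°, giving θ ≈ 98 + 66.0 = 164.0°.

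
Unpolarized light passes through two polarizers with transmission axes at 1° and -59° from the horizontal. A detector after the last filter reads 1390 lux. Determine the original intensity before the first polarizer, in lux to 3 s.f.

I₀ ≈ 1.11e4 lux

Unpolarized light through the first polarizer → I₁ = ½ I₀, now polarized at 1°.
I₂ = I₁ cos²(-59° − 1°) = 0.5 I₀ · cos²(60°) = 0.125 I₀.
So 1390 lux = 0.125 I₀, giving I₀ = 1390/0.125 = 1.112e+04 lux.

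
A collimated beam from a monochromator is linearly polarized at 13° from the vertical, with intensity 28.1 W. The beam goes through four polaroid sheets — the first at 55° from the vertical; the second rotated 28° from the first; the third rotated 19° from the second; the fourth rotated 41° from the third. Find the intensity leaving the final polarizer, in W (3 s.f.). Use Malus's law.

I ≈ 6.16 W

By Malus's law, I₁ = 28.1 W · cos²(42°) = 15.52 W.
I₂ = I₁ · cos²(28°) = 15.52 · 0.7796 = 12.1 W.
I₃ = I₂ · cos²(19°) = 12.1 · 0.894 = 10.82 W.
I₄ = I₃ · cos²(41°) = 10.82 · 0.5696 = 6.161 W.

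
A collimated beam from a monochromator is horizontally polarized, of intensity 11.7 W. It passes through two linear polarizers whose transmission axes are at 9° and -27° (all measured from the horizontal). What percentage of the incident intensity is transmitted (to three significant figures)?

≈ 63.8%

I₁ = 11.7 W · cos²(9°) = 11.41 W.
I₂ = I₁ · cos²(36°) = 11.41 · 0.6545 = 7.47 W.
That is 63.85% of the incident intensity.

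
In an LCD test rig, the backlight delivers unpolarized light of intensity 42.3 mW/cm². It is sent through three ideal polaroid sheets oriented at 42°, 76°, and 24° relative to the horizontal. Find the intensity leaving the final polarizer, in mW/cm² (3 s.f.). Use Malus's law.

I ≈ 5.51 mW/cm²

Unpolarized light through the first polarizer → I₁ = 42.3 mW/cm²/2 = 21.15 mW/cm², polarized at 42°.
I₂ = I₁ · cos²(34°) = 21.15 · 0.6873 = 14.54 mW/cm².
I₃ = I₂ · cos²(52°) = 14.54 · 0.379 = 5.51 mW/cm².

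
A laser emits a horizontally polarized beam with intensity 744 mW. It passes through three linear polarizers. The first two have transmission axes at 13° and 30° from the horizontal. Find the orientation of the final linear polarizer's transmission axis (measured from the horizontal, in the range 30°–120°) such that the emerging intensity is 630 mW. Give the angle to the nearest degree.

θ ≈ 39°

By Malus's law, I₁ = I₀ cos²(13° − 0°) = I₀ cos²(13°) = 0.9494 I₀.
I₂ = I₁ cos²(30° − 13°) = 0.9494 I₀ · cos²(17°) = 0.8682 I₀.
Target fraction: 630 / 744 mW = 0.8468 of I₀.
Need I₃/I₀ = 0.8468, so cos²(θ − 30°) = 0.8468 / 0.8682 = 0.9753.
θ − 30° = arccos(√0.9753) = 9.0°, giving θ ≈ 30 + 9.0 = 39.0°.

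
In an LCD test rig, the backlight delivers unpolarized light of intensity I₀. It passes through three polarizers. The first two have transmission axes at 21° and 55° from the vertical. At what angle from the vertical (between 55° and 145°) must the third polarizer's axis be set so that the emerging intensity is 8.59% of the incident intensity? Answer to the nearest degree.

θ ≈ 115°

Unpolarized light through the first polarizer → I₁ = ½ I₀, now polarized at 21°.
I₂ = I₁ cos²(55° − 21°) = 0.5 I₀ · cos²(34°) = 0.3437 I₀.
Need I₃/I₀ = 0.0859, so cos²(θ − 55°) = 0.0859 / 0.3437 = 0.25.
θ − 55° = arccos(√0.25) = 60.0°, giving θ ≈ 55 + 60.0 = 115.0°.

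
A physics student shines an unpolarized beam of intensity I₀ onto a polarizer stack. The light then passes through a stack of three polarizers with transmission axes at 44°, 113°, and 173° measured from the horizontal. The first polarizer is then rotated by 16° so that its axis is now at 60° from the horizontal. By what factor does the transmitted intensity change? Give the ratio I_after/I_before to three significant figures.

Before rotation:
Unpolarized light through the first polarizer → I₁ = ½ I₀, now polarized at 44°.
I₂ = I₁ cos²(113° − 44°) = 0.5 I₀ · cos²(69°) = 0.06421 I₀.
I₃ = I₂ cos²(173° − 113°) = 0.06421 I₀ · cos²(60°) = 0.01605 I₀.
After rotation:
Unpolarized light through the first polarizer → I₁ = ½ I₀, now polarized at 60°.
I₂ = I₁ cos²(113° − 60°) = 0.5 I₀ · cos²(53°) = 0.1811 I₀.
I₃ = I₂ cos²(173° − 113°) = 0.1811 I₀ · cos²(60°) = 0.04527 I₀.
Ratio = 0.04527 / 0.01605 = 2.82.

I_new/I_old ≈ 2.82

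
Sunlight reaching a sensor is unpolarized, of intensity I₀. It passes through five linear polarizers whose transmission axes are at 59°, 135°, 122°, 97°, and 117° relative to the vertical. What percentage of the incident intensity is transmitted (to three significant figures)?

≈ 2.02%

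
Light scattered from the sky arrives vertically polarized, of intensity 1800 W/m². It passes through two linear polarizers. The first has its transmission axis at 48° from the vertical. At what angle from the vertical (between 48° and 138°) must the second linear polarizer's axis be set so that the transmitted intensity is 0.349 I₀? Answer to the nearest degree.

By Malus's law, I₁ = I₀ cos²(48° − 0°) = I₀ cos²(48°) = 0.4477 I₀.
Need I₂/I₀ = 0.349, so cos²(θ − 48°) = 0.349 / 0.4477 = 0.7795.
θ − 48° = arccos(√0.7795) = 28.0°, giving θ ≈ 48 + 28.0 = 76.0°.

θ ≈ 76°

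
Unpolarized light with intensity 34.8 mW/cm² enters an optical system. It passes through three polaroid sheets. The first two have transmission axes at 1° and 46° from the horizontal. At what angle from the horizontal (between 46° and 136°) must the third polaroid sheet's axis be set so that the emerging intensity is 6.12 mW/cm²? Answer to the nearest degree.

θ ≈ 79°

Unpolarized light through the first polarizer → I₁ = ½ I₀, now polarized at 1°.
I₂ = I₁ cos²(46° − 1°) = 0.5 I₀ · cos²(45°) = 0.25 I₀.
Target fraction: 6.12 / 34.8 mW/cm² = 0.1759 of I₀.
Need I₃/I₀ = 0.1759, so cos²(θ − 46°) = 0.1759 / 0.25 = 0.7034.
θ − 46° = arccos(√0.7034) = 33.0°, giving θ ≈ 46 + 33.0 = 79.0°.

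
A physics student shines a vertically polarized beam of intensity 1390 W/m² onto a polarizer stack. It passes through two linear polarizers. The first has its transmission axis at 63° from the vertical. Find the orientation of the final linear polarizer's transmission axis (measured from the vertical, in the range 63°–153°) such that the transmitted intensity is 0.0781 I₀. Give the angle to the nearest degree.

By Malus's law, I₁ = I₀ cos²(63° − 0°) = I₀ cos²(63°) = 0.2061 I₀.
Need I₂/I₀ = 0.0781, so cos²(θ − 63°) = 0.0781 / 0.2061 = 0.3789.
θ − 63° = arccos(√0.3789) = 52.0°, giving θ ≈ 63 + 52.0 = 115.0°.

θ ≈ 115°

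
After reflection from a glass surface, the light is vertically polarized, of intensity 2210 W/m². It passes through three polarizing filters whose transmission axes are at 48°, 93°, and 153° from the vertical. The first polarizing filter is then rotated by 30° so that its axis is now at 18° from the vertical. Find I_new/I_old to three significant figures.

I_new/I_old ≈ 0.271

Before rotation:
I₁ = I₀ cos²(48° − 0°) = I₀ cos²(48°) = 0.4477 I₀.
I₂ = I₁ cos²(93° − 48°) = 0.4477 I₀ · cos²(45°) = 0.2239 I₀.
I₃ = I₂ cos²(153° − 93°) = 0.2239 I₀ · cos²(60°) = 0.05597 I₀.
After rotation:
I₁ = I₀ cos²(18° − 0°) = I₀ cos²(18°) = 0.9045 I₀.
I₂ = I₁ cos²(93° − 18°) = 0.9045 I₀ · cos²(75°) = 0.06059 I₀.
I₃ = I₂ cos²(153° − 93°) = 0.06059 I₀ · cos²(60°) = 0.01515 I₀.
Ratio = 0.01515 / 0.05597 = 0.2707.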